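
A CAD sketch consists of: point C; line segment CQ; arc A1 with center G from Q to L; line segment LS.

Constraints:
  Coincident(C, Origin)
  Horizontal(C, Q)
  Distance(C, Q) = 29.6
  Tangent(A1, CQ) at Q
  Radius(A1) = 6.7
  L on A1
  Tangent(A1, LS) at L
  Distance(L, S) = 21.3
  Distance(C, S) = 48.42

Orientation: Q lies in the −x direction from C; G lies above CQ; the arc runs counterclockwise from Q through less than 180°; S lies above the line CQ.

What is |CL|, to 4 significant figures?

27.67

Checks: |GL| = 6.700 ✓; ∠(GL, LS) = 90.00° ✓; |LS| = 21.30 ✓; |CS| = 48.42 ✓.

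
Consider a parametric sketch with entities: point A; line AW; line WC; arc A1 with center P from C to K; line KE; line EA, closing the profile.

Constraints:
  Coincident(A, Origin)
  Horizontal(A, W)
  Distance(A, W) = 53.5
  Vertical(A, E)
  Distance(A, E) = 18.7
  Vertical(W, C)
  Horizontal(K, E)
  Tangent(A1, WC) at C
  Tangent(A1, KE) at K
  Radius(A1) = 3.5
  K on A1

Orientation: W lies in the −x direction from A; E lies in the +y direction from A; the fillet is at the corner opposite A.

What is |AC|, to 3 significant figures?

55.6

A is at the origin; A and W share the same y with |AW| = 53.5 and W on the −x side, so W = (-53.5, 0.00). AE is vertical with |AE| = 18.7 and E on the +y side, so E = (0.00, 18.7). The virtual corner opposite A is at (-53.5, 18.7). Tangency of A1 to WC means the radius PC is perpendicular to WC and since A1 is tangent to KE there, PK ⟂ KE, with radius 3.5, so the center P sits 3.5 in from both sides at P = (-50.0, 15.2). That places the tangent points at C = (-53.5, 15.2) on WC and K = (-50.0, 18.7) on KE. Then |AC| = |C − A| = 55.6.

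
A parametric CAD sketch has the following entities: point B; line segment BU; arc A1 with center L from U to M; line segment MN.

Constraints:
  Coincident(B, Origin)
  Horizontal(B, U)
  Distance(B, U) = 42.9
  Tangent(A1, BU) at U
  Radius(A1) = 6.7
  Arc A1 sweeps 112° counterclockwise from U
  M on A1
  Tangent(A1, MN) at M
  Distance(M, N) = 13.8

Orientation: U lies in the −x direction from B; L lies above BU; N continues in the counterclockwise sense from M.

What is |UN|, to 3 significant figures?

22.0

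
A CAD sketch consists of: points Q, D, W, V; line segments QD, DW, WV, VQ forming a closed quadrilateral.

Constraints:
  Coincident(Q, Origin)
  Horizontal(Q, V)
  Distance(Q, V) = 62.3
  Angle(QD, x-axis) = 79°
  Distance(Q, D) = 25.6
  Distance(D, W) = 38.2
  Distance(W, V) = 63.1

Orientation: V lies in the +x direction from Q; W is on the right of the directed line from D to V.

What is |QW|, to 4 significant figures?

12.83

Q is at the origin; QV is horizontal with |QV| = 62.3 and V in +x, so V = (62.3, 0). QD runs at 79.0° with |QD| = 25.6, so D = (4.885, 25.13). W is determined by |DW| = 38.2 and |WV| = 63.1 together: it lies at the intersection of circle(D, 38.2) and circle(V, 63.1). With |DV| = 62.67, the foot of the radical line on DV is 11.21 from D and the perpendicular offset is √(38.2² − 11.21²) = 36.52. Taking the right-of-DV solution: W = (0.5160, -12.82).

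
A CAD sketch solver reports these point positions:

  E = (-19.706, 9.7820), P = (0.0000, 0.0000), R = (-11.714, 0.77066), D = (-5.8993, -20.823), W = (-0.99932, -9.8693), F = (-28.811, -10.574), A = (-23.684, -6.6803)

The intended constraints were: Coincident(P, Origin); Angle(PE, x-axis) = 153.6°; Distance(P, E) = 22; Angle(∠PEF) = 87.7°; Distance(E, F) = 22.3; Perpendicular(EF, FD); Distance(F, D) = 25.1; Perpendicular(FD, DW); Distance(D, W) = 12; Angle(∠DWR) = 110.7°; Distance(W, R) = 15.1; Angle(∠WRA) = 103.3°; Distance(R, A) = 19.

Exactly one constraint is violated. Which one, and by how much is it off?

Distance(R, A) = 19 — off by 4.90.

P = (0.00, 0.00) ✓; PE at 153.6° ✓; |PE| = 22.00 ✓; ∠PEF = 87.70° ✓; |EF| = 22.30 ✓; ∠(EF, FD) = 90.00° ✓; |FD| = 25.10 ✓; ∠(FD, DW) = 90.00° ✓; |DW| = 12.00 ✓; ∠DWR = 110.7° ✓; |WR| = 15.10 ✓; ∠WRA = 103.3° ✓; |RA| = 14.10 ✗.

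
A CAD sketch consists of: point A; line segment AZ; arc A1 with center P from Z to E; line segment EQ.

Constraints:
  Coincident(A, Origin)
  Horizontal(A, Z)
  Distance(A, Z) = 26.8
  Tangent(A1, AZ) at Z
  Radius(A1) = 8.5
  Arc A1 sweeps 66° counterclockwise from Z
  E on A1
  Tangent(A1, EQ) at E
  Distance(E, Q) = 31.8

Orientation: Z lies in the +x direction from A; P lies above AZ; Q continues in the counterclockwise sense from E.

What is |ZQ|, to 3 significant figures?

39.9

A is at the origin; AZ is horizontal with |AZ| = 26.8 and Z on the +x side, so Z = (26.8, 0.00). The tangent condition forces PZ to be normal to AZ, so P = Z + (0, 8.5) = (26.8, 8.50). On A1, Z sits at bearing -90° from P; a 66° counterclockwise sweep puts E at bearing -24°, so E = P + 8.5·(cos -24°, sin -24°) = (34.6, 5.04). A1 meets EQ tangentially, so PE is at right angles to EQ, so EQ runs along (−sin -24°, cos -24°); with |EQ| = 31.8, Q = (47.5, 34.1). Then |ZQ| = |Q − Z| = 39.9.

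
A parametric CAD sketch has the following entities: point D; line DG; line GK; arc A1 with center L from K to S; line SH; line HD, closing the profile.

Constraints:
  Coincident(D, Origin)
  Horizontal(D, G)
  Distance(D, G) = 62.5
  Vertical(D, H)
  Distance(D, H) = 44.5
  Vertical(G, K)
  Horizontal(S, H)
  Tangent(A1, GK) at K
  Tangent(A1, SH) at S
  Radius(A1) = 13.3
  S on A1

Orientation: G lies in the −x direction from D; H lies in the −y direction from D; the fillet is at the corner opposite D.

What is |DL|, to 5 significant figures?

58.259

D is at the origin; D and G share the same y with |DG| = 62.5 and G on the −x side, so G = (-62.500, 0.0000). D and H share the same x with |DH| = 44.5 and H on the −y side, so H = (0.0000, -44.500). The virtual corner opposite D is at (-62.500, -44.500). Since A1 is tangent to GK there, LK ⟂ GK and tangency of A1 to SH means the radius LS is perpendicular to SH, with radius 13.3, so the center L sits 13.3 in from both sides at L = (-49.200, -31.200). Then |DL| = |L − D| = 58.259.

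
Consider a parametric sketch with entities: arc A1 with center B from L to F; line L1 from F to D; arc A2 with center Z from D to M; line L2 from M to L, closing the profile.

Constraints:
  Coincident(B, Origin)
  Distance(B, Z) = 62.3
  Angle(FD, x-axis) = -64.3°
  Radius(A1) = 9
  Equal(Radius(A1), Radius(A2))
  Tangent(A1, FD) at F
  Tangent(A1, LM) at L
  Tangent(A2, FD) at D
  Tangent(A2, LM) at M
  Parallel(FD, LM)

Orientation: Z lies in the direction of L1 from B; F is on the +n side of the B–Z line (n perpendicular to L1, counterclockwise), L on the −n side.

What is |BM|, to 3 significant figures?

62.9

Tangency of A1 to both parallel lines with radius 9.0 puts F and L at B ± 9.0·n: F = (8.11, 3.90), L = (-8.11, -3.90). Equal radii place D and M the same way about Z: D = Z + 9.0·n = (35.1, -52.2), M = Z − 9.0·n = (18.9, -60.0). Then |BM| = |M − B| = 62.9.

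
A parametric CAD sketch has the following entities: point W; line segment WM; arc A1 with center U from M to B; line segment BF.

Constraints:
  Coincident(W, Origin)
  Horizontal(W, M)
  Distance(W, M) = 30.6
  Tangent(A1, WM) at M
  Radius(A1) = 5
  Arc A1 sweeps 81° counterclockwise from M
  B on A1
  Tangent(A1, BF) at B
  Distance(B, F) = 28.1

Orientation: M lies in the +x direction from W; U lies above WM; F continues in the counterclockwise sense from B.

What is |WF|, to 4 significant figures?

51.16

W is at the origin; WM is horizontal with |WM| = 30.6 and M on the +x side, so M = (30.60, 0.000). Tangency of A1 to WM means the radius UM is perpendicular to WM, so U = M + (0, 5) = (30.60, 5.000). On A1, M sits at bearing -90° from U; an 81° counterclockwise sweep puts B at bearing -9°, so B = U + 5.0·(cos -9°, sin -9°) = (35.54, 4.218). A1 meets BF tangentially, so UB is at right angles to BF, so BF runs along (−sin -9°, cos -9°); with |BF| = 28.1, F = (39.93, 31.97). Then |WF| = |F − W| = 51.16.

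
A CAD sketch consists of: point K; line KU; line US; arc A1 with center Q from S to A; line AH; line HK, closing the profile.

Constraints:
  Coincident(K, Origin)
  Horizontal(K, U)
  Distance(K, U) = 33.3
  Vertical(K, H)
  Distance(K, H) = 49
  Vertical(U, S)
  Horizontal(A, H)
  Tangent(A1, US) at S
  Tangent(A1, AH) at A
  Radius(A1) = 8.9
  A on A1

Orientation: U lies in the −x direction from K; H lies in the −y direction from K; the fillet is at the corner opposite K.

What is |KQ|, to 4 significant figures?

46.94

K and H share the same x with |KH| = 49.0 and H on the −y side, so H = (0.000, -49.00). The virtual corner opposite K is at (-33.30, -49.00). Since A1 is tangent to US there, QS ⟂ US and the tangent condition forces QA to be normal to AH, with radius 8.9, so the center Q sits 8.9 in from both sides at Q = (-24.40, -40.10). Then |KQ| = |Q − K| = 46.94.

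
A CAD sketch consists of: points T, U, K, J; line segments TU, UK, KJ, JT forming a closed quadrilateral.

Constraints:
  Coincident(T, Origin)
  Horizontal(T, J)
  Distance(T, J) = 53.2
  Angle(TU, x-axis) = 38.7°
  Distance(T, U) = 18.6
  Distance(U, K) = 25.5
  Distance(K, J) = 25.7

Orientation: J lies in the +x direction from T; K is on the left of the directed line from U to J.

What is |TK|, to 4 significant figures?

43.61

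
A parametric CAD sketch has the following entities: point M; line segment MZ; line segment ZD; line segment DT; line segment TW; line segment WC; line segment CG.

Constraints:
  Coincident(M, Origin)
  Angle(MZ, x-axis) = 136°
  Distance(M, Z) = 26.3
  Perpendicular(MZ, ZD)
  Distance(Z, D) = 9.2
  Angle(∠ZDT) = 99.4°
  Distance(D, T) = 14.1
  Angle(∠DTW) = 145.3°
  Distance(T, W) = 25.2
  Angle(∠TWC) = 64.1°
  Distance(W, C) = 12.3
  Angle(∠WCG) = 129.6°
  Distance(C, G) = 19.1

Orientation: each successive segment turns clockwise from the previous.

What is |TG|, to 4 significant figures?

15.64

M is at the origin; MZ runs at 136.0° with length 26.3, so Z = (-18.92, 18.27). MZ is perpendicular to ZD, so ZD runs at 46.00°; with |ZD| = 9.2, D = (-12.53, 24.89). ∠ZDT = 99.4° gives DT at -34.60° from the x-axis; with |DT| = 14.1, T = (-0.9216, 16.88). ∠DTW = 145.3° gives TW at -69.30° from the x-axis; with |TW| = 25.2, W = (7.986, -6.692). ∠TWC = 64.1° gives WC at 174.8° from the x-axis; with |WC| = 12.3, C = (-4.263, -5.578). ∠WCG = 129.6° gives CG at 124.4° from the x-axis; with |CG| = 19.1, G = (-15.05, 10.18). Then |TG| = |G − T| = 15.64.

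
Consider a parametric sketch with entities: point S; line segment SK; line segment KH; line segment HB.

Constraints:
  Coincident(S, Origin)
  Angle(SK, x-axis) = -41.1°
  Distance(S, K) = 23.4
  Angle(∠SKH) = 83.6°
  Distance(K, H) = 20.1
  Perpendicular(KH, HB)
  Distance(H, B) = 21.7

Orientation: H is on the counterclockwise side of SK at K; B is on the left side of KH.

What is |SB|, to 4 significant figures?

17.56

∠SKH = 83.6°, so KH runs at -41.1° + (180° − 83.6°) = 55.30° from the x-axis; with |KH| = 20.1, H = K + 20.1·(cos 55.30°, sin 55.30°) = (29.08, 1.143). The perpendicularity gives HB at right angles to KH; with |HB| = 21.7 on the left of KH, B = H + 21.7·(-0.8221, 0.5693) = (11.24, 13.50). Then |SB| = |B − S| = 17.56.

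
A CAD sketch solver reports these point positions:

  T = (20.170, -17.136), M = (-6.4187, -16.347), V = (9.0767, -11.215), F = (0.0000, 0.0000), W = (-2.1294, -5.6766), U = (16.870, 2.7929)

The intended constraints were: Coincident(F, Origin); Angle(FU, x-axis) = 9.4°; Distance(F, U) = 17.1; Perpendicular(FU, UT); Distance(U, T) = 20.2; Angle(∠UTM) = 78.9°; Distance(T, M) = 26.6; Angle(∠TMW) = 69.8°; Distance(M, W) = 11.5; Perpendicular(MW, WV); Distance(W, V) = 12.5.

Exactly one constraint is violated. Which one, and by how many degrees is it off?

Perpendicular(MW, WV) — off by 4.40°.

F = (0.00, 0.00) ✓; FU at 9.400° ✓; |FU| = 17.10 ✓; ∠(FU, UT) = 90.00° ✓; |UT| = 20.20 ✓; ∠UTM = 78.90° ✓; |TM| = 26.60 ✓; ∠TMW = 69.80° ✓; |MW| = 11.50 ✓; ∠(MW, WV) = 94.40° ✗; |WV| = 12.50 ✓.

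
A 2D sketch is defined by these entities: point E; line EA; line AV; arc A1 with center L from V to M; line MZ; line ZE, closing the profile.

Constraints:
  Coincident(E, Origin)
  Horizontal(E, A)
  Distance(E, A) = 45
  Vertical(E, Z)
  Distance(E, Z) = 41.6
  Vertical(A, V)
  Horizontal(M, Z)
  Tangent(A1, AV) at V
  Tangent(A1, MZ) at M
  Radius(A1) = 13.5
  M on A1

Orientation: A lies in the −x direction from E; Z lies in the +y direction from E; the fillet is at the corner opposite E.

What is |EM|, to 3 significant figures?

52.2

The virtual corner opposite E is at (-45.0, 41.6). The tangent condition forces LV to be normal to AV and A1 meets MZ tangentially, so LM is at right angles to MZ, with radius 13.5, so the center L sits 13.5 in from both sides at L = (-31.5, 28.1). That places the tangent points at V = (-45.0, 28.1) on AV and M = (-31.5, 41.6) on MZ. Then |EM| = |M − E| = 52.2.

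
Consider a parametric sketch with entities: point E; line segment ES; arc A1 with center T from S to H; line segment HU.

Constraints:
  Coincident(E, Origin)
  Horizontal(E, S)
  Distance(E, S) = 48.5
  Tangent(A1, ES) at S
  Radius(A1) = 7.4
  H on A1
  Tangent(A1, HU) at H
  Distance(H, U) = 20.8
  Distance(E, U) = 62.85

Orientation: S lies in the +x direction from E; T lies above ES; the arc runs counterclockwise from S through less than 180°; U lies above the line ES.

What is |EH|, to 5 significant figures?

56.372

Checks: E.y = 0.00, S.y = 0.00 ✓; |TH| = 7.400 ✓; ∠(TH, HU) = 90.00° ✓; |HU| = 20.80 ✓; |EU| = 62.85 ✓.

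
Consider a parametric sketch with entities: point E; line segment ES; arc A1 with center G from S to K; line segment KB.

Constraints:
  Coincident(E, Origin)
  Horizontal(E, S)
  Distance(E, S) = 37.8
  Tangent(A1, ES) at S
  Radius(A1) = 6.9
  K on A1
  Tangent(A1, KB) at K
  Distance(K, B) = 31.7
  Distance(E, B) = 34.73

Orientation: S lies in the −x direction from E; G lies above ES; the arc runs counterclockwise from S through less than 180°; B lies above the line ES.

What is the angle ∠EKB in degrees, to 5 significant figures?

66.057°

E is at the origin; E and S share the same y with |ES| = 37.8 and S on the −x side, so S = (-37.800, 0.0000). Tangency of A1 to ES means the radius GS is perpendicular to ES, so G = S + (0, 6.9) = (-37.800, 6.9000). Since GK ⟂ KB (tangency), |GB| = √(6.9² + 31.7²) = 32.442 regardless of where K sits on A1. So B lies on both circle(E, 34.73) and circle(G, 32.442); the above-ES intersection is B = (-15.929, 30.862). K is the foot of the tangent from B: K = (-31.831, 3.4387).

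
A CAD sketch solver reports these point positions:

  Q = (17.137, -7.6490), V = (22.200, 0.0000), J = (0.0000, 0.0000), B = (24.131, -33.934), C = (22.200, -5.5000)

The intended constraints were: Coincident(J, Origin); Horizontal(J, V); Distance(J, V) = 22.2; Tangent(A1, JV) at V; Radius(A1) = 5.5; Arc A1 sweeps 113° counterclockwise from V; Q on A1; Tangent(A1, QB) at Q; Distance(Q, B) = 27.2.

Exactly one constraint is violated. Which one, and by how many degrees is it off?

Tangent(A1, QB) at Q — off by 8.10°.

J = (0.00, 0.00) ✓; J.y = 0.00, V.y = 0.00 ✓; |JV| = 22.20 ✓; ∠(CV, VJ) = 90.00° ✓; |CV| = 5.500 ✓; bearing(C→Q) − bearing(C→V) = 113.0° ✓; |CQ| = 5.500 ✓; ∠(CQ, QB) = 98.10° ✗; |QB| = 27.20 ✓.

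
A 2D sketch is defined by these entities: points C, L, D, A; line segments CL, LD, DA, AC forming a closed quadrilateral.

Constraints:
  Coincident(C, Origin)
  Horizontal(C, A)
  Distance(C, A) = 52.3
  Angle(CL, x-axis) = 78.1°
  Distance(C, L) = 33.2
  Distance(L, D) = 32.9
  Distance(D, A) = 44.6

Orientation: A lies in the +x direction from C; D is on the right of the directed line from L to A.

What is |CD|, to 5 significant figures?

7.7123

Checks: |CA| = 52.30 ✓; |CL| = 33.20 ✓; |LD| = 32.90 ✓; |DA| = 44.60 ✓.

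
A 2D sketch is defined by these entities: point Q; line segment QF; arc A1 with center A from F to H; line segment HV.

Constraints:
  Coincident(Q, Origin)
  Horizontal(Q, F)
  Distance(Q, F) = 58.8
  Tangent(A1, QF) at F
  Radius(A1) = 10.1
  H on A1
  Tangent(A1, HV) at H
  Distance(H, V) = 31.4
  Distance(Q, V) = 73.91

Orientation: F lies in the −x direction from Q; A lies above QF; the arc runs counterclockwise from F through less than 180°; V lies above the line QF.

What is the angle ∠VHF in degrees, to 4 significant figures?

125.0°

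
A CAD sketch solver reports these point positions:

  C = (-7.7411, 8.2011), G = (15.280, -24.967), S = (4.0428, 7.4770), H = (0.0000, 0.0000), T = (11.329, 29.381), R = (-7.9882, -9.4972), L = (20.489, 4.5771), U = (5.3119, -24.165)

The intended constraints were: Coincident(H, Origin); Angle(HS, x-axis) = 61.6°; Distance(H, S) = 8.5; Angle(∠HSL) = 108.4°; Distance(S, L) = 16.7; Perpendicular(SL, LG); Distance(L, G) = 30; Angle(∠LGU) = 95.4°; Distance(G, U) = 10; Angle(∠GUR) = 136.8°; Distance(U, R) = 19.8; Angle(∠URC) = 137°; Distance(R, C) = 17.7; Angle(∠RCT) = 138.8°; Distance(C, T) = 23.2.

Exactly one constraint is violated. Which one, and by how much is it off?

Distance(C, T) = 23.2 — off by 5.30.

H = (0.00, 0.00) ✓; HS at 61.60° ✓; |HS| = 8.500 ✓; ∠HSL = 108.4° ✓; |SL| = 16.70 ✓; ∠(SL, LG) = 90.00° ✓; |LG| = 30.00 ✓; ∠LGU = 95.40° ✓; |GU| = 10.00 ✓; ∠GUR = 136.8° ✓; |UR| = 19.80 ✓; ∠URC = 137.0° ✓; |RC| = 17.70 ✓; ∠RCT = 138.8° ✓; |CT| = 28.50 ✗.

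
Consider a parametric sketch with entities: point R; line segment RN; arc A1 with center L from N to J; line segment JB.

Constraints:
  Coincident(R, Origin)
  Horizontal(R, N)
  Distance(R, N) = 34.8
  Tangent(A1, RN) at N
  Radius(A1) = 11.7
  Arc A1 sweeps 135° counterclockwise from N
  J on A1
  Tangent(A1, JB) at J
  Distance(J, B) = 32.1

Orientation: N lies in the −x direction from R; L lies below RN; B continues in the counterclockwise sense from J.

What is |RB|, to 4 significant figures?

47.29

R is at the origin; RN is horizontal with |RN| = 34.8 and N on the −x side, so N = (-34.80, 0.000). Tangency of A1 to RN means the radius LN is perpendicular to RN, so L = N + (0, -11.7) = (-34.80, -11.70). On A1, N sits at bearing 90° from L; a 135° counterclockwise sweep puts J at bearing 225°, so J = L + 11.7·(cos 225°, sin 225°) = (-43.07, -19.97). Tangency of A1 to JB means the radius LJ is perpendicular to JB, so JB runs along (−sin 225°, cos 225°); with |JB| = 32.1, B = (-20.38, -42.67). Then |RB| = |B − R| = 47.29.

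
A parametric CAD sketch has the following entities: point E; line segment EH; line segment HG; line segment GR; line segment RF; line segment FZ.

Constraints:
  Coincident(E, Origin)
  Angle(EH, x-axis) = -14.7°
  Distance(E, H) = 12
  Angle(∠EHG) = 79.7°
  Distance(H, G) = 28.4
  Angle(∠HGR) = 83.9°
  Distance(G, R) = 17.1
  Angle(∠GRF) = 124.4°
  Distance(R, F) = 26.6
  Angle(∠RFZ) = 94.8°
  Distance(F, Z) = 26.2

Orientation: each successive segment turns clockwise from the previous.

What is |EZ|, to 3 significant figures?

13.9

∠GRF = 124.4° gives RF at 93.3° from the x-axis; with |RF| = 26.6, F = (-16.6, 6.60). ∠RFZ = 94.8° gives FZ at 8.10° from the x-axis; with |FZ| = 26.2, Z = (9.37, 10.3). Then |EZ| = |Z − E| = 13.9.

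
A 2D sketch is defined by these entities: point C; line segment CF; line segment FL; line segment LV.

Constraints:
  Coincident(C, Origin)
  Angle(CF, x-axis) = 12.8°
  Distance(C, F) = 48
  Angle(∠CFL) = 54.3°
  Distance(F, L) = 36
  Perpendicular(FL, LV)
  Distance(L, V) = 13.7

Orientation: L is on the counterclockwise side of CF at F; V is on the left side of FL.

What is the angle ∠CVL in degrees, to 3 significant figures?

162°

C is at the origin; CF runs at 12.8° with length 48.0, so F = 48.0·(cos 12.8°, sin 12.8°) = (46.8, 10.6). ∠CFL = 54.3°, so FL runs at 12.8° + (180° − 54.3°) = 138° from the x-axis; with |FL| = 36.0, L = F + 36.0·(cos 138°, sin 138°) = (19.8, 34.5). FL is perpendicular to LV; with |LV| = 13.7 on the left of FL, V = L + 13.7·(-0.663, -0.749) = (10.8, 24.2). Then cos ∠CVL = VC·VL / (|VC||VL|), giving 162°.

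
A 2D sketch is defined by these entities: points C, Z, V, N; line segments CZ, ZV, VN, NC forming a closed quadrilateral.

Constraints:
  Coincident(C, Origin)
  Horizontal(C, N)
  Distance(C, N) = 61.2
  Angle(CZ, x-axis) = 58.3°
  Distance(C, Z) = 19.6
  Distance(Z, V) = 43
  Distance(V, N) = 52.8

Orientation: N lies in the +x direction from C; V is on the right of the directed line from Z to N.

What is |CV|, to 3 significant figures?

30.2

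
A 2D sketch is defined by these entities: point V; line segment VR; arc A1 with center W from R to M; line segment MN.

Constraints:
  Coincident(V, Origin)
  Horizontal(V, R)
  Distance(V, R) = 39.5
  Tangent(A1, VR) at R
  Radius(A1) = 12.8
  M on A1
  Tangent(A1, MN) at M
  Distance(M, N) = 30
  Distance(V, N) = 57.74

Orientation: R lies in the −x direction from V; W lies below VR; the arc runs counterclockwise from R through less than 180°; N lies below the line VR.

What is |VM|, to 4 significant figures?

54.13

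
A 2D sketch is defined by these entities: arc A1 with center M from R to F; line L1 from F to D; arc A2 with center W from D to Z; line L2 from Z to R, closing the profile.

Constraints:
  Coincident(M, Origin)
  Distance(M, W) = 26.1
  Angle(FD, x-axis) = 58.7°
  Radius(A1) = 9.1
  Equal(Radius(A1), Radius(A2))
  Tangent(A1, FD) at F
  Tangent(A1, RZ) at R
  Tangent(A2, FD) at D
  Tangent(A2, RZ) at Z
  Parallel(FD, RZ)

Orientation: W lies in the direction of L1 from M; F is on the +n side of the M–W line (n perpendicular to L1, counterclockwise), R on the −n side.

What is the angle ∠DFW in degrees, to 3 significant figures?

19.2°

The slot axis is L1's direction at 58.7°, so u = (cos 58.7°, sin 58.7°) = (0.520, 0.854) and n = (−sin 58.7°, cos 58.7°) = (-0.854, 0.520). M is at the origin and W lies 26.1 along u from M, so W = 26.1·u = (13.6, 22.3). Tangency of A1 to both parallel lines with radius 9.1 puts F and R at M ± 9.1·n: F = (-7.78, 4.73), R = (7.78, -4.73). Equal radii place D and Z the same way about W: D = W + 9.1·n = (5.78, 27.0), Z = W − 9.1·n = (21.3, 17.6). Then cos ∠DFW = FD·FW / (|FD||FW|), giving 19.2°.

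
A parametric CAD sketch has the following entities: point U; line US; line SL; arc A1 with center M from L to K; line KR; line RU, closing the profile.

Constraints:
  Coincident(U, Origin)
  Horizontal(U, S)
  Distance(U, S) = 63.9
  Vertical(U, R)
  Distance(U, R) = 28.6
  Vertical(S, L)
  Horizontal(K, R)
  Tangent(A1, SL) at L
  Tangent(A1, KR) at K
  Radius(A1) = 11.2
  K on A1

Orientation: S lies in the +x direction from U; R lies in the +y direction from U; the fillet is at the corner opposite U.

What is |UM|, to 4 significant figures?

55.50

U and R share the same x with |UR| = 28.6 and R on the +y side, so R = (0.000, 28.60). The virtual corner opposite U is at (63.90, 28.60). The tangent condition forces ML to be normal to SL and A1 meets KR tangentially, so MK is at right angles to KR, with radius 11.2, so the center M sits 11.2 in from both sides at M = (52.70, 17.40). Then |UM| = |M − U| = 55.50.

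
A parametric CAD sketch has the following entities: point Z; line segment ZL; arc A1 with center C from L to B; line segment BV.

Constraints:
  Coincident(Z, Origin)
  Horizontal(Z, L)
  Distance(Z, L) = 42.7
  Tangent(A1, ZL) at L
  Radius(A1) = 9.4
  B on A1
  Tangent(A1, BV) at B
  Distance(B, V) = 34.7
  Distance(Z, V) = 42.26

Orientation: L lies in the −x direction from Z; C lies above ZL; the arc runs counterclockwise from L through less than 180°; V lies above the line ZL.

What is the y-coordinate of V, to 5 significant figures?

37.248

Z is at the origin; Z and L share the same y with |ZL| = 42.7 and L on the −x side, so L = (-42.700, 0.0000). Tangency of A1 to ZL means the radius CL is perpendicular to ZL, so C = L + (0, 9.4) = (-42.700, 9.4000). Since CB ⟂ BV (tangency), |CV| = √(9.4² + 34.7²) = 35.951 regardless of where B sits on A1. So V lies on both circle(Z, 42.26) and circle(C, 35.951); the above-ZL intersection is V = (-19.963, 37.248). B is the foot of the tangent from V: B = (-34.118, 5.5657).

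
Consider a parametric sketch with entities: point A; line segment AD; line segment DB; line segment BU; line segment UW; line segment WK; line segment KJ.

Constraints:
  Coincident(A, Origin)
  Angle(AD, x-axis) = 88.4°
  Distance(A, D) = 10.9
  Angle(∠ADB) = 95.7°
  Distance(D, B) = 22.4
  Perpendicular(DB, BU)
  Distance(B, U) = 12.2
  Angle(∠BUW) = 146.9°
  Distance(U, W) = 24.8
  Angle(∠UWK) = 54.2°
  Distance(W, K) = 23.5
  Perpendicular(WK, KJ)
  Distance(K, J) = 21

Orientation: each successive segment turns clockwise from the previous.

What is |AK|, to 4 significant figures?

1.493

A is at the origin; AD runs at 88.4° with length 10.9, so D = (0.3043, 10.90). ∠ADB = 95.7° gives DB at 4.100° from the x-axis; with |DB| = 22.4, B = (22.65, 12.50). DB ⟂ BU, so BU runs at -85.90°; with |BU| = 12.2, U = (23.52, 0.3285). ∠BUW = 146.9° gives UW at -119.0° from the x-axis; with |UW| = 24.8, W = (11.50, -21.36). ∠UWK = 54.2° gives WK at 115.2° from the x-axis; with |WK| = 23.5, K = (1.490, -0.09862). Then |AK| = |K − A| = 1.493.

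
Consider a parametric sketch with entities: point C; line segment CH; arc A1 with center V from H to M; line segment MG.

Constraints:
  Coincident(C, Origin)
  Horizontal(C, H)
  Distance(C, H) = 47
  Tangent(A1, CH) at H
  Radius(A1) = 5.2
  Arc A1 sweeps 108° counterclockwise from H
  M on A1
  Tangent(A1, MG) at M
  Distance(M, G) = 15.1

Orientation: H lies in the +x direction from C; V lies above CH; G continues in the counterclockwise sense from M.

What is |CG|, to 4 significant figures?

51.80

On A1, H sits at bearing -90° from V; a 108° counterclockwise sweep puts M at bearing 18°, so M = V + 5.2·(cos 18°, sin 18°) = (51.95, 6.807). A1 meets MG tangentially, so VM is at right angles to MG, so MG runs along (−sin 18°, cos 18°); with |MG| = 15.1, G = (47.28, 21.17). Then |CG| = |G − C| = 51.80.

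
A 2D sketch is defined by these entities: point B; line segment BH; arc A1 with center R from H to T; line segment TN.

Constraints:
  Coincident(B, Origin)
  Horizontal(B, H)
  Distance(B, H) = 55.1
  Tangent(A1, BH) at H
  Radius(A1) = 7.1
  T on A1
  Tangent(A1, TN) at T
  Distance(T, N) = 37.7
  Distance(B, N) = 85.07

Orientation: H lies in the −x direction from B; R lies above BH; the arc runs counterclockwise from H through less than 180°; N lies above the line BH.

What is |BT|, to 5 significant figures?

51.240

Checks: ∠(RH, HB) = 90.00° ✓; |RT| = 7.100 ✓; ∠(RT, TN) = 90.00° ✓; |TN| = 37.70 ✓; |BN| = 85.07 ✓.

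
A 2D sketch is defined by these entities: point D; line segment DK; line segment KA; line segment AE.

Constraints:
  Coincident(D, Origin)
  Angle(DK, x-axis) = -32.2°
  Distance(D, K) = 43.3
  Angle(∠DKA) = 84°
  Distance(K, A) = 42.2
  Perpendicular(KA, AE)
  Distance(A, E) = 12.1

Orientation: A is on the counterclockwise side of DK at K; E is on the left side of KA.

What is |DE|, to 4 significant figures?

48.76

D is at the origin; DK runs at -32.2° with length 43.3, so K = 43.3·(cos -32.2°, sin -32.2°) = (36.64, -23.07). ∠DKA = 84.0°, so KA runs at -32.2° + (180° − 84.0°) = 63.80° from the x-axis; with |KA| = 42.2, A = K + 42.2·(cos 63.80°, sin 63.80°) = (55.27, 14.79). The perpendicularity gives AE at right angles to KA; with |AE| = 12.1 on the left of KA, E = A + 12.1·(-0.8973, 0.4415) = (44.41, 20.13). Then |DE| = |E − D| = 48.76.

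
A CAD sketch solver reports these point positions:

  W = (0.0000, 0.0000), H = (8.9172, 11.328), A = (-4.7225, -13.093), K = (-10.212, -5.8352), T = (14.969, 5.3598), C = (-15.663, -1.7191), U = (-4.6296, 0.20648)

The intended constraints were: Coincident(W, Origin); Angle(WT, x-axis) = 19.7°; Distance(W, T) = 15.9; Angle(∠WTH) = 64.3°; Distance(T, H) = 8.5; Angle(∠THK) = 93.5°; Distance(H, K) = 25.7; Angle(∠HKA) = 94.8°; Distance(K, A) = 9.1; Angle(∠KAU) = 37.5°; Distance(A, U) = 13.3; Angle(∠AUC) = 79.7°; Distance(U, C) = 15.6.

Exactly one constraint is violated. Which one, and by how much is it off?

Distance(U, C) = 15.6 — off by 4.40.

W = (0.00, 0.00) ✓; WT at 19.70° ✓; |WT| = 15.90 ✓; ∠WTH = 64.30° ✓; |TH| = 8.500 ✓; ∠THK = 93.50° ✓; |HK| = 25.70 ✓; ∠HKA = 94.80° ✓; |KA| = 9.100 ✓; ∠KAU = 37.50° ✓; |AU| = 13.30 ✓; ∠AUC = 79.70° ✓; |UC| = 11.20 ✗.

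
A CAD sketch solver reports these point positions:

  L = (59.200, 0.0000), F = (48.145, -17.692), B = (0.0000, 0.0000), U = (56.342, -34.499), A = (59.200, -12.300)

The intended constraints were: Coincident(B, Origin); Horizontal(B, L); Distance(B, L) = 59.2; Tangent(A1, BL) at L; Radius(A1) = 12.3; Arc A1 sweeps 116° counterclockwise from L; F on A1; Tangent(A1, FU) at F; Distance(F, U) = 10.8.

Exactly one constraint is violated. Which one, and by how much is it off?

Distance(F, U) = 10.8 — off by 7.90.

B = (0.00, 0.00) ✓; B.y = 0.00, L.y = 0.00 ✓; |BL| = 59.20 ✓; ∠(AL, LB) = 90.00° ✓; |AL| = 12.30 ✓; bearing(A→F) − bearing(A→L) = 116.0° ✓; |AF| = 12.30 ✓; ∠(AF, FU) = 90.00° ✓; |FU| = 18.70 ✗.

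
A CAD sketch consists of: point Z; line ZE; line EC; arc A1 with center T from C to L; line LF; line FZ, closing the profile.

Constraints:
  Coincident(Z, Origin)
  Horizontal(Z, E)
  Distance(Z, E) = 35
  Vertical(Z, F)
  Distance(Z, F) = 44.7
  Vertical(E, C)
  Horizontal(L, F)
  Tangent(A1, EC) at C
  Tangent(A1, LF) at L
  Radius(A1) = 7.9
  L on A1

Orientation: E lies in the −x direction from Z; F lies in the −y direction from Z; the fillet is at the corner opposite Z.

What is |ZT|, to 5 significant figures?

45.702

Z and F share the same x with |ZF| = 44.7 and F on the −y side, so F = (0.0000, -44.700). The virtual corner opposite Z is at (-35.000, -44.700). Tangency of A1 to EC means the radius TC is perpendicular to EC and since A1 is tangent to LF there, TL ⟂ LF, with radius 7.9, so the center T sits 7.9 in from both sides at T = (-27.100, -36.800). Then |ZT| = |T − Z| = 45.702.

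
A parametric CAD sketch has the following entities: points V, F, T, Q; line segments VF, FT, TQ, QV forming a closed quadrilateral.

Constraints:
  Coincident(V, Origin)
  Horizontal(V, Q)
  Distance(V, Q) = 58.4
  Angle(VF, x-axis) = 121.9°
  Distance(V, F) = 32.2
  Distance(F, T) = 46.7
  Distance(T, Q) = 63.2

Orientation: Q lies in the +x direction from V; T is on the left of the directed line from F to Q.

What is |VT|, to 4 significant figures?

56.77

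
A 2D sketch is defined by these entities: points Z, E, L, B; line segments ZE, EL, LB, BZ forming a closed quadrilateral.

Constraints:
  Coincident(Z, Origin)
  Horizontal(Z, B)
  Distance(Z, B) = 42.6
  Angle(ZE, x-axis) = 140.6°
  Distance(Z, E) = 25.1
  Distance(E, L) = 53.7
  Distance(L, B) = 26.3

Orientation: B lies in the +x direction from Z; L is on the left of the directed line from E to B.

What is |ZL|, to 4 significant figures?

41.69

Checks: |EL| = 53.70 ✓; |LB| = 26.30 ✓.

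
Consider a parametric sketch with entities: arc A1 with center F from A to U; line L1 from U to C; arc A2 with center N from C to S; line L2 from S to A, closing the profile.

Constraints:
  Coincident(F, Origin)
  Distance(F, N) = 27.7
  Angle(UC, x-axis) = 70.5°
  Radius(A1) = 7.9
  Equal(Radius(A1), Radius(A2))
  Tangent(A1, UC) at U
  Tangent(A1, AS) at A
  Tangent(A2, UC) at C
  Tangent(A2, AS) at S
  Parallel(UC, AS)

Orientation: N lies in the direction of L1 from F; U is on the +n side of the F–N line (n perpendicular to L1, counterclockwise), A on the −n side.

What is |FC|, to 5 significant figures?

28.805

The slot axis is L1's direction at 70.5°, so u = (cos 70.5°, sin 70.5°) = (0.33381, 0.94264) and n = (−sin 70.5°, cos 70.5°) = (-0.94264, 0.33381). F is at the origin and N lies 27.7 along u from F, so N = 27.7·u = (9.2465, 26.111). Tangency of A1 to both parallel lines with radius 7.9 puts U and A at F ± 7.9·n: U = (-7.4469, 2.6371), A = (7.4469, -2.6371). Equal radii place C and S the same way about N: C = N + 7.9·n = (1.7996, 28.748), S = N − 7.9·n = (16.693, 23.474). Then |FC| = |C − F| = 28.805.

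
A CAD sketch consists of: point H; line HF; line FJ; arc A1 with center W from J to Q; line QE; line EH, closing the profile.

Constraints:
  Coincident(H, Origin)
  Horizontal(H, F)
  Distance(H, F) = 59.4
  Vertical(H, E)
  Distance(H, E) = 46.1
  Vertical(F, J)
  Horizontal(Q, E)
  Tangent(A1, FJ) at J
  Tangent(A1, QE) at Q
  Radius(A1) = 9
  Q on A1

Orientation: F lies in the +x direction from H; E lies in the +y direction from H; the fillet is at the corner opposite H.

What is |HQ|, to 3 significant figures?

68.3

The virtual corner opposite H is at (59.4, 46.1). Since A1 is tangent to FJ there, WJ ⟂ FJ and A1 meets QE tangentially, so WQ is at right angles to QE, with radius 9.0, so the center W sits 9.0 in from both sides at W = (50.4, 37.1). That places the tangent points at J = (59.4, 37.1) on FJ and Q = (50.4, 46.1) on QE. Then |HQ| = |Q − H| = 68.3.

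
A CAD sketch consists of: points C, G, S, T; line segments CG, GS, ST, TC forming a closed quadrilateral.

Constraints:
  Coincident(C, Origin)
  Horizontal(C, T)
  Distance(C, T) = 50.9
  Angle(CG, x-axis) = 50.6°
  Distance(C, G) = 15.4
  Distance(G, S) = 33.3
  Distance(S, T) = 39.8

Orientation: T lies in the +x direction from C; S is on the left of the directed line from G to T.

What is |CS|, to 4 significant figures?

48.66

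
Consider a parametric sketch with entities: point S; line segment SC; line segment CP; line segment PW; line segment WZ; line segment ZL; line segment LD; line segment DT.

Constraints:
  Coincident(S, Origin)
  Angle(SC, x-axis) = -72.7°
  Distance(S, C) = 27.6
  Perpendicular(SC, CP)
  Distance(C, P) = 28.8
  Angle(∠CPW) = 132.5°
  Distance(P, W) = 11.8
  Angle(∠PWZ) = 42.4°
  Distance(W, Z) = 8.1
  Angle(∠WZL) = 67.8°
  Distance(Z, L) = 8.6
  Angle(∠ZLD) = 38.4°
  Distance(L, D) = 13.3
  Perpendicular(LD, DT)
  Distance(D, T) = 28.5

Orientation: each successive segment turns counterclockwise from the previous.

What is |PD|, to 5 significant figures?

14.844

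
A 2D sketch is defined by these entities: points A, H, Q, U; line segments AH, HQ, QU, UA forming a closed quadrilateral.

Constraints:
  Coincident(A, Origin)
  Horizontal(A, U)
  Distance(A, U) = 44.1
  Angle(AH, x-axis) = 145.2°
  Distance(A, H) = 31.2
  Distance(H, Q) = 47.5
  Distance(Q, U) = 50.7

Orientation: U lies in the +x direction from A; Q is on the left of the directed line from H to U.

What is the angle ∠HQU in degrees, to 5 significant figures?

94.181°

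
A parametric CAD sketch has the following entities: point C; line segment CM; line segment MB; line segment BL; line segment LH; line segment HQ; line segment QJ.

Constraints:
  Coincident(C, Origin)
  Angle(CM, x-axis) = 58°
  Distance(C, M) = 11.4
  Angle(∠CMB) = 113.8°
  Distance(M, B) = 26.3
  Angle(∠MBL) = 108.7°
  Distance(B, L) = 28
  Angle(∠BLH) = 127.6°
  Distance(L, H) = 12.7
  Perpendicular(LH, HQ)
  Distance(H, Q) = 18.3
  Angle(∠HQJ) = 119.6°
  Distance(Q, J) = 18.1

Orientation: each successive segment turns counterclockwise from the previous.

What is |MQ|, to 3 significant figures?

29.9

∠BLH = 127.6° gives LH at -112° from the x-axis; with |LH| = 12.7, H = (-40.5, 12.2). LH ⟂ HQ, so HQ runs at -22.1°; with |HQ| = 18.3, Q = (-23.5, 5.29). Then |MQ| = |Q − M| = 29.9.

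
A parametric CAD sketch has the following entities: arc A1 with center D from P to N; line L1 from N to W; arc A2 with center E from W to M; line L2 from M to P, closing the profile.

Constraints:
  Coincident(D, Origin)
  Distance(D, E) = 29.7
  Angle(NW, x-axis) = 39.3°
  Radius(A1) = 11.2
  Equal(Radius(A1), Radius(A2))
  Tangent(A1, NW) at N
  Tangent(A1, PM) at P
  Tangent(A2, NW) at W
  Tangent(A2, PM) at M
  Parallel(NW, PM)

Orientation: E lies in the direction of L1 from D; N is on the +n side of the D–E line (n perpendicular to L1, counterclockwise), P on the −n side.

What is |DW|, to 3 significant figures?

31.7

The slot axis is L1's direction at 39.3°, so u = (cos 39.3°, sin 39.3°) = (0.774, 0.633) and n = (−sin 39.3°, cos 39.3°) = (-0.633, 0.774). D is at the origin and E lies 29.7 along u from D, so E = 29.7·u = (23.0, 18.8). Tangency of A1 to both parallel lines with radius 11.2 puts N and P at D ± 11.2·n: N = (-7.09, 8.67), P = (7.09, -8.67). Equal radii place W and M the same way about E: W = E + 11.2·n = (15.9, 27.5), M = E − 11.2·n = (30.1, 10.1). Then |DW| = |W − D| = 31.7.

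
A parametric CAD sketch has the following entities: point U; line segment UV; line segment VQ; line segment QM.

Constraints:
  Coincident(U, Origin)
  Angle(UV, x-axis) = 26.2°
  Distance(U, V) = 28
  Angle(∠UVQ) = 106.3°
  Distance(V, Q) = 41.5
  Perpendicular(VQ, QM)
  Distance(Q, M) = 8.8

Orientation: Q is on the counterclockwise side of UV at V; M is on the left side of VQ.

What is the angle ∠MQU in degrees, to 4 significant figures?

61.43°

U is at the origin; UV runs at 26.2° with length 28.0, so V = 28.0·(cos 26.2°, sin 26.2°) = (25.12, 12.36). ∠UVQ = 106.3°, so VQ runs at 26.2° + (180° − 106.3°) = 99.90° from the x-axis; with |VQ| = 41.5, Q = V + 41.5·(cos 99.90°, sin 99.90°) = (17.99, 53.24). VQ ⟂ QM; with |QM| = 8.8 on the left of VQ, M = Q + 8.8·(-0.9851, -0.1719) = (9.319, 51.73). Then cos ∠MQU = QM·QU / (|QM||QU|), giving 61.43°.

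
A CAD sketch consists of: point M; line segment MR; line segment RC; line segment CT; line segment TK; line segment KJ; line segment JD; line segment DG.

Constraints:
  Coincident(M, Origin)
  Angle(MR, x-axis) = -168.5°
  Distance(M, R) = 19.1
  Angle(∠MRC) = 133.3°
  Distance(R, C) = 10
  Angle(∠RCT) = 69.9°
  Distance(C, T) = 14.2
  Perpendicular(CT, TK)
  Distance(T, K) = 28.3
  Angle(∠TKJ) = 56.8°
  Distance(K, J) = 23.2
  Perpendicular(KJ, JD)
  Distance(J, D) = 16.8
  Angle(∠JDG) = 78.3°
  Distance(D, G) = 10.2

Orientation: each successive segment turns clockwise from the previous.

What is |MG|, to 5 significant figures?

12.748

M is at the origin; MR runs at -168.5° with length 19.1, so R = (-18.717, -3.8079). ∠MRC = 133.3° gives RC at 144.80° from the x-axis; with |RC| = 10.0, C = (-26.888, 1.9564). ∠RCT = 69.9° gives CT at 34.700° from the x-axis; with |CT| = 14.2, T = (-15.214, 10.040). CT ⟂ TK, so TK runs at -55.300°; with |TK| = 28.3, K = (0.89705, -13.227). ∠TKJ = 56.8° gives KJ at -178.50° from the x-axis; with |KJ| = 23.2, J = (-22.295, -13.834). KJ ⟂ JD, so JD runs at 91.500°; with |JD| = 16.8, D = (-22.735, 2.9604). ∠JDG = 78.3° gives DG at -10.200° from the x-axis; with |DG| = 10.2, G = (-12.696, 1.1542). Then |MG| = |G − M| = 12.748.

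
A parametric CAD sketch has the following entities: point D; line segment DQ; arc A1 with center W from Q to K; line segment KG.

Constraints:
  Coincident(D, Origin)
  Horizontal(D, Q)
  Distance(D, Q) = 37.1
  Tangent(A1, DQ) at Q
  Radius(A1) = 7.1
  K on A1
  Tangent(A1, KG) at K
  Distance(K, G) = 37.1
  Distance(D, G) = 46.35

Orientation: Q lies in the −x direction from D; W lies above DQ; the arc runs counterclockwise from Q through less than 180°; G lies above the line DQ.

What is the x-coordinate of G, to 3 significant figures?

-21.1

D is at the origin; D and Q share the same y with |DQ| = 37.1 and Q on the −x side, so Q = (-37.1, 0.00). Since A1 is tangent to DQ there, WQ ⟂ DQ, so W = Q + (0, 7.1) = (-37.1, 7.10). Since WK ⟂ KG (tangency), |WG| = √(7.1² + 37.1²) = 37.8 regardless of where K sits on A1. So G lies on both circle(D, 46.35) and circle(W, 37.8); the above-DQ intersection is G = (-21.1, 41.3). K is the foot of the tangent from G: K = (-30.2, 5.35).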